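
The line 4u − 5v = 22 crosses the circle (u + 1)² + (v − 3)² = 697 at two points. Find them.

(−17, −18) and (23, 14)

Express v = (−22 + 4u)/5 and substitute into the circle:
41u² − 246u − 16031 = 0  ⟹  u² − 6u − 391 = 0
u = 23 or u = −17, giving (23, 14) and (−17, −18).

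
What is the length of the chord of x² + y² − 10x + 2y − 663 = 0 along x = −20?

The line gives x = −20. Substituting into the circle:
y² + 2y − 63 = 0
y = 7 or y = −9, giving (−20, 7) and (−20, −9).
|(−20, 7) − (−20, −9)| = √((0)² + (16)²) = 16.

16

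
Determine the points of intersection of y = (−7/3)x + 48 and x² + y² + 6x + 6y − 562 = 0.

(15, 13) and (21, −1)

Substitute y = (144 − 7x)/3:
58x² − 2088x + 18270 = 0  ⟹  x² − 36x + 315 = 0
x = 21 or x = 15, giving (21, −1) and (15, 13).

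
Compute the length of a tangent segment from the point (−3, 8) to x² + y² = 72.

1

With centre O = (0, 0), |OP|² = 73 and r² = 72.
The tangent meets the radius at right angles, so tangent² = |PO|² − r² = 73 − 72 = 1.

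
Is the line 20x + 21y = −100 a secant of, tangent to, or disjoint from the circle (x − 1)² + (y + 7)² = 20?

Substituting the line into the circle gives 841x² − 2762x − 6170 = 0.
Discriminant = (−2762)² − 4·841·(−6170) = 28384524 > 0.
Two real roots: the line is a secant.

secant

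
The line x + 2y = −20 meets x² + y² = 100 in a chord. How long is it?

4√5

Centre (0, 0), r² = 100. Perpendicular distance d from centre to line = |20| / √5 = 20/√5.
Half the chord is √(r² − d²) = √(20), so the full chord is 4√5.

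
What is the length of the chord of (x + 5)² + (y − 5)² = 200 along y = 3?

Centre (−5, 5), r² = 200. Perpendicular distance d from centre to line = |2| / √1 = 2.
Half the chord is √(r² − d²) = √(196), so the full chord is 28.

28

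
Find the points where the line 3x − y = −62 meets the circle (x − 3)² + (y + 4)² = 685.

Express y = 3x + 62 and substitute into the circle:
10x² + 390x + 3680 = 0  ⟹  x² + 39x + 368 = 0
x = −16 or x = −23, giving (−16, 14) and (−23, −7).

(−23, −7) and (−16, 14)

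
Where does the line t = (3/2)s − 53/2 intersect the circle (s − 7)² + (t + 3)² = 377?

Express t = (−53 + 3s)/2 and substitute into the circle:
13s² − 338s + 897 = 0  ⟹  s² − 26s + 69 = 0
s = 23 or s = 3, giving (23, 8) and (3, −22).

(3, −22) and (23, 8)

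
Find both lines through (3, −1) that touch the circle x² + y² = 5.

Let a tangent through (3, −1) have slope m. Its distance from (0, 0) must equal √5:
(−3m − (1))² = 5(m² + 1)
2m² + 3m − 2 = 0, so m = −2 or m = 1/2.
With m = −2: 2x + y = 5. With m = 1/2: x − 2y = 5.

2x + y = 5 and x − 2y = 5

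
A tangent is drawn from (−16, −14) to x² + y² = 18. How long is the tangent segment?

With centre O = (0, 0), |OP|² = 452 and r² = 18.
By the tangent–radius right angle, tangent length = √(|PO|² − r²) = √434.

√434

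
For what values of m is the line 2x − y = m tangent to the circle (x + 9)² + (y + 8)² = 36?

The line touches the circle iff its distance from (−9, −8) is 6:
|2·(−9) − 1·(−8) − m| / √5 = 6
|m − (−10)| = 6√5.

m = −10 ± 6√5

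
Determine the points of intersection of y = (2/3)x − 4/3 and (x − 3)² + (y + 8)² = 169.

(−10, −8) and (8, 4)

Substitute y = (−4 + 2x)/3:
13x² + 26x − 1040 = 0  ⟹  x² + 2x − 80 = 0
x = 8 or x = −10, giving (8, 4) and (−10, −8).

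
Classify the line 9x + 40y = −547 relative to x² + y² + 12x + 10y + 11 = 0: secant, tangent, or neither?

neither

Substituting the line into the circle gives 1681x² + 25446x + 98009 = 0.
Discriminant = (25446)² − 4·1681·(98009) = −11513600 < 0.
No real roots: the line does not meet the circle.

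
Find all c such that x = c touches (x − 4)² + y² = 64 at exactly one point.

The line touches the circle iff its distance from (4, 0) is 8:
|1·4 + 0·0 − c| / √1 = 8
|c − (4)| = 8, so c = 12 or c = −4.

c = −4 or c = 12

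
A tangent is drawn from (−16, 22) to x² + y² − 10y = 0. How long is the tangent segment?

With centre O = (0, 5), |OP|² = 545 and r² = 25.
By the tangent–radius right angle, tangent length = √(|PO|² − r²) = √520 = 2√130.

2√130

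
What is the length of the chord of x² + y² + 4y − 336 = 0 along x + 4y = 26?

8√17

The distance from (0, −2) to the line is 34/√17, and r² = 340.
Half the chord is √(r² − d²) = √(272), so the full chord is 8√17.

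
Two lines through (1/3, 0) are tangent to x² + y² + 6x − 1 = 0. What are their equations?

A line y − (0) = m(x − (1/3)) is tangent when its distance from (−3, 0) is √10:
[m·(−10/3) − (0)]² = 10(m² + 1)
m² − 9 = 0, so m = 3 or m = −3.
Through (1/3, 0) these give 3x − y = 1 and 3x + y = 1.

3x − y = 1 and 3x + y = 1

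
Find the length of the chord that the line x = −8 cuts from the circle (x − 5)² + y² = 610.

Centre (5, 0), r² = 610. Perpendicular distance d from centre to line = |13| / √1 = 13.
Half the chord is √(r² − d²) = √(441), so the full chord is 42.

42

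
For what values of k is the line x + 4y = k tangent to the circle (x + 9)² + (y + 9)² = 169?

k = −45 ± 13√17

The line touches the circle iff its distance from (−9, −9) is 13:
|1·(−9) + 4·(−9) − k| / √17 = 13
|k − (−45)| = 13√17.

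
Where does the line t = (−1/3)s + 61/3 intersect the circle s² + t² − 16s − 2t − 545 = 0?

From the line, t = (61 − s)/3. Substituting:
10s² − 260s − 1550 = 0  ⟹  s² − 26s − 155 = 0
s = 31 or s = −5, giving (31, 10) and (−5, 22).

(−5, 22) and (31, 10)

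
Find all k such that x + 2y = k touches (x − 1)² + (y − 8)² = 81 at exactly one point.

k = 17 ± 9√5

The line touches the circle iff its distance from (1, 8) is 9:
|1·1 + 2·8 − k| / √5 = 9
|k − (17)| = 9√5.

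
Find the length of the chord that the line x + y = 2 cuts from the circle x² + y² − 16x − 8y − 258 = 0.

From the line, y = −x + 2. Substituting:
2x² − 12x − 270 = 0  ⟹  x² − 6x − 135 = 0
x = 15 or x = −9, giving (15, −13) and (−9, 11).
Chord length = distance between (15, −13) and (−9, 11) = √1152 = 24√2.

24√2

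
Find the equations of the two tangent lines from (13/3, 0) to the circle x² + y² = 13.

Write the tangent as mx − y + (0 − m·(13/3)) = 0 and set its distance from the centre to √13:
(−13/3m − (0))² = 13(m² + 1)
4m² − 9 = 0, so m = −3/2 or m = 3/2.
Through (13/3, 0) these give 3x + 2y = 13 and 3x − 2y = 13.

3x + 2y = 13 and 3x − 2y = 13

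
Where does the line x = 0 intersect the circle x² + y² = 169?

The line gives x = 0. Substituting into the circle:
y² − 169 = 0
y = 13 or y = −13, giving (0, 13) and (0, −13).

(0, −13) and (0, 13)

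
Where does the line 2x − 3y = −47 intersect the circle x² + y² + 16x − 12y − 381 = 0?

(−28, −3) and (8, 21)

From the line, y = (47 + 2x)/3. Substituting:
13x² + 260x − 2912 = 0  ⟹  x² + 20x − 224 = 0
x = 8 or x = −28, giving (8, 21) and (−28, −3).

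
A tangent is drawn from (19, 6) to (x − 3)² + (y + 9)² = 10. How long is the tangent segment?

√471

With centre O = (3, −9), |OP|² = 481 and r² = 10.
Power of the point: PT² = |PO|² − r² = 471, so PT = √471.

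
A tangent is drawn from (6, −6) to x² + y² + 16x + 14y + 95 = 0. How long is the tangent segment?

√179

With centre O = (−8, −7), |OP|² = 197 and r² = 18.
The tangent meets the radius at right angles, so tangent² = |PO|² − r² = 197 − 18 = 179.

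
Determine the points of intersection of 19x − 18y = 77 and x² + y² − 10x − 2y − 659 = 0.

Substitute y = (−77 + 19x)/18:
685x² − 6850x − 204815 = 0  ⟹  x² − 10x − 299 = 0
x = 23 or x = −13, giving (23, 20) and (−13, −18).

(−13, −18) and (23, 20)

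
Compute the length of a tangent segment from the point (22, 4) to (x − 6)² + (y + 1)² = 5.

2√69

The centre is (6, −1) and r = √5. The square of the distance from P to the centre is 256 + 25 = 281.
Power of the point: PT² = |PO|² − r² = 276, so PT = 2√69.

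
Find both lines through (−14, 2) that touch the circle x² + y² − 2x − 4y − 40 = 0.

Let a tangent through (−14, 2) have slope m. Its distance from (1, 2) must equal 3√5:
[m·(15) − (0)]² = 45(m² + 1)
4m² − 1 = 0, so m = 1/2 or m = −1/2.
With m = 1/2: x − 2y = −18. With m = −1/2: x + 2y = −10.

x − 2y = −18 and x + 2y = −10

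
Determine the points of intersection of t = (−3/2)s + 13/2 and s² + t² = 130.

(−3, 11) and (9, −7)

Express t = (13 − 3s)/2 and substitute into the circle:
13s² − 78s − 351 = 0  ⟹  s² − 6s − 27 = 0
s = 9 or s = −3, giving (9, −7) and (−3, 11).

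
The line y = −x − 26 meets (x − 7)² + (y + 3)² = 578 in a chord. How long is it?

The distance from (7, −3) to the line is 30/√2, and r² = 578.
Chord = 2√(r² − d²) = 2·√(128) = 16√2.

16√2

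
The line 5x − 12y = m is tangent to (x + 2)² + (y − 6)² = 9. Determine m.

m = −121 or m = −43

The line touches the circle iff its distance from (−2, 6) is 3:
|5·(−2) − 12·6 − m| / √169 = 3
|m − (−82)| = 3·13, so m = −43 or m = −121.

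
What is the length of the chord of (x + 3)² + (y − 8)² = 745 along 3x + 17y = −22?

The distance from (−3, 8) to the line is 149/√298, and r² = 745.
Chord = 2√(r² − d²) = 2·√(1341/2) = 3√298.

3√298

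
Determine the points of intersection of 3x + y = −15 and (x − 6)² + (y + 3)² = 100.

(−4, −3) and (−2, −9)

From the line, y = −3x − 15. Substituting:
10x² + 60x + 80 = 0  ⟹  x² + 6x + 8 = 0
x = −2 or x = −4, giving (−2, −9) and (−4, −3).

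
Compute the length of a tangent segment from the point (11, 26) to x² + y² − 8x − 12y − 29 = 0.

4√23

With centre O = (4, 6), |OP|² = 449 and r² = 81.
Power of the point: PT² = |PO|² − r² = 368, so PT = 4√23.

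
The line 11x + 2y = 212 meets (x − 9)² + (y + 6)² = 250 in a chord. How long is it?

Substitute y = (212 − 11x)/2:
125x² − 5000x + 49500 = 0  ⟹  x² − 40x + 396 = 0
x = 22 or x = 18, giving (22, −15) and (18, 7).
|(22, −15) − (18, 7)| = √((4)² + (−22)²) = 10√5.

10√5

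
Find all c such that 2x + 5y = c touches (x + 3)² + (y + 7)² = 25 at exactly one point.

For a tangent, require d(centre, line) = r = 5.
|2·(−3) + 5·(−7) − c| / √29 = 5
|c − (−41)| = 5√29.

c = −41 ± 5√29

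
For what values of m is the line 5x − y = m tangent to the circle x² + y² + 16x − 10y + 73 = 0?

The line touches the circle iff its distance from (−8, 5) is 4:
|5·(−8) − 1·5 − m| / √26 = 4
|m − (−45)| = 4√26.

m = −45 ± 4√26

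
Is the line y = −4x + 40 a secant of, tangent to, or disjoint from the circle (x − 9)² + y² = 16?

Substituting the line into the circle gives 17x² − 338x + 1665 = 0.
Δ = 114244 − 113220 = 1024.
Two real roots: the line is a secant.

secant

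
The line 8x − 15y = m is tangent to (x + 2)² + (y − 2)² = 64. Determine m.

The line touches the circle iff its distance from (−2, 2) is 8:
|8·(−2) − 15·2 − m| / √289 = 8
|m − (−46)| = 8·17, so m = 90 or m = −182.

m = −182 or m = 90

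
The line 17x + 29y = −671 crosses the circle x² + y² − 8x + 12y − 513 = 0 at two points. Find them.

(−19, −12) and (10, −29)

Express y = (−671 − 17x)/29 and substitute into the circle:
1130x² + 10170x − 214700 = 0  ⟹  x² + 9x − 190 = 0
x = 10 or x = −19, giving (10, −29) and (−19, −12).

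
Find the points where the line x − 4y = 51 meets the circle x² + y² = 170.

(−1, −13) and (7, −11)

Express y = (−51 + x)/4 and substitute into the circle:
17x² − 102x − 119 = 0  ⟹  x² − 6x − 7 = 0
x = 7 or x = −1, giving (7, −11) and (−1, −13).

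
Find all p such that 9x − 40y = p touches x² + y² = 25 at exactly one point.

p = −205 or p = 205

Tangency holds when the distance from the centre (0, 0) to the line equals the radius 5:
|9·0 − 40·0 − p| / √1681 = 5
|p| = 5·41, so p = 205 or p = −205.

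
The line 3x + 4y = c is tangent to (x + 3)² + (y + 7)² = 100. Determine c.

c = −87 or c = 13

Tangency holds when the distance from the centre (−3, −7) to the line equals the radius 10:
|3·(−3) + 4·(−7) − c| / √25 = 10
|c − (−37)| = 10·5, so c = 13 or c = −87.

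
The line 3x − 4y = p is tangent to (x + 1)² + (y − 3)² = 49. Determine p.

For a tangent, require d(centre, line) = r = 7.
|3·(−1) − 4·3 − p| / √25 = 7
|p − (−15)| = 7·5, so p = 20 or p = −50.

p = −50 or p = 20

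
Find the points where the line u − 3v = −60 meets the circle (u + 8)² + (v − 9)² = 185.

(−21, 13) and (0, 20)

Express v = (60 + u)/3 and substitute into the circle:
10u² + 210u = 0  ⟹  u² + 21u = 0
u = 0 or u = −21, giving (0, 20) and (−21, 13).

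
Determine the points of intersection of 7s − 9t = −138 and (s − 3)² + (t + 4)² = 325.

Substitute t = (138 + 7s)/9:
130s² + 1950s + 4680 = 0  ⟹  s² + 15s + 36 = 0
s = −3 or s = −12, giving (−3, 13) and (−12, 6).

(−12, 6) and (−3, 13)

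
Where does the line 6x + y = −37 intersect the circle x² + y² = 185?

(−8, 11) and (−4, −13)

Express y = −6x − 37 and substitute into the circle:
37x² + 444x + 1184 = 0  ⟹  x² + 12x + 32 = 0
x = −4 or x = −8, giving (−4, −13) and (−8, 11).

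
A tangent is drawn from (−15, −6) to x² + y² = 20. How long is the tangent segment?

With centre O = (0, 0), |OP|² = 261 and r² = 20.
By the tangent–radius right angle, tangent length = √(|PO|² − r²) = √241.

√241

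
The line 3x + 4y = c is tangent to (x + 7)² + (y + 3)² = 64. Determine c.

c = −73 or c = 7

The line touches the circle iff its distance from (−7, −3) is 8:
|3·(−7) + 4·(−3) − c| / √25 = 8
|c − (−33)| = 8·5, so c = 7 or c = −73.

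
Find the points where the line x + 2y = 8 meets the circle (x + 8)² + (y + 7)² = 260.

Substitute y = (8 − x)/2:
5x² + 20x − 300 = 0  ⟹  x² + 4x − 60 = 0
x = 6 or x = −10, giving (6, 1) and (−10, 9).

(−10, 9) and (6, 1)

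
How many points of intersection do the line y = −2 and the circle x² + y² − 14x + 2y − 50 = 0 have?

Substituting the line into the circle gives x² − 14x − 50 = 0.
Discriminant = (−14)² − 4·1·(−50) = 396 > 0.
Two real roots: the line is a secant.

2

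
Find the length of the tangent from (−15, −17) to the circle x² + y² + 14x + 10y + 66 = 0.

The centre is (−7, −5) and r = 2√2. The square of the distance from P to the centre is 64 + 144 = 208.
By the tangent–radius right angle, tangent length = √(|PO|² − r²) = √200 = 10√2.

10√2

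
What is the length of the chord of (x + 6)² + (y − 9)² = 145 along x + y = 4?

From the line, y = −x + 4. Substituting:
2x² + 22x − 84 = 0  ⟹  x² + 11x − 42 = 0
x = 3 or x = −14, giving (3, 1) and (−14, 18).
Chord length = distance between (3, 1) and (−14, 18) = √578 = 17√2.

17√2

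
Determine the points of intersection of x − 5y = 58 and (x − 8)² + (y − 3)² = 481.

From the line, y = (−58 + x)/5. Substituting:
26x² − 546x − 5096 = 0  ⟹  x² − 21x − 196 = 0
x = 28 or x = −7, giving (28, −6) and (−7, −13).

(−7, −13) and (28, −6)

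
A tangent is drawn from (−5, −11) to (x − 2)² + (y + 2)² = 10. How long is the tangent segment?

With centre O = (2, −2), |OP|² = 130 and r² = 10.
By the tangent–radius right angle, tangent length = √(|PO|² − r²) = √120 = 2√30.

2√30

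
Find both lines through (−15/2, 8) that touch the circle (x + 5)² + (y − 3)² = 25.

A line y − (8) = m(x − (−15/2)) is tangent when its distance from (−5, 3) is 5:
(5/2m − (−5))² = 25(m² + 1)
3m² − 4m = 0, so m = 4/3 or m = 0.
Through (−15/2, 8) these give 4x − 3y = −54 and y = 8.

4x − 3y = −54 and y = 8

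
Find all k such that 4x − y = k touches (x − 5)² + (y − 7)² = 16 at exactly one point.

The line touches the circle iff its distance from (5, 7) is 4:
|4·5 − 1·7 − k| / √17 = 4
|k − (13)| = 4√17.

k = 13 ± 4√17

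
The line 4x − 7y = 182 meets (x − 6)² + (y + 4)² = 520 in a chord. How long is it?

4√65

Centre (6, −4), r² = 520. Perpendicular distance d from centre to line = |−130| / √65 = 130/√65.
Chord = 2√(r² − d²) = 2·√(260) = 4√65.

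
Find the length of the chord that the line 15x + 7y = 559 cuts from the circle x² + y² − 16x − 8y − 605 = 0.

√274

Centre (8, 4), r² = 685. Perpendicular distance d from centre to line = |−411| / √274 = 411/√274.
Half the chord is √(r² − d²) = √(137/2), so the full chord is √274.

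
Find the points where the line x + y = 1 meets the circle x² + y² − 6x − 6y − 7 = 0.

Express y = −x + 1 and substitute into the circle:
2x² − 2x − 12 = 0  ⟹  x² − x − 6 = 0
x = 3 or x = −2, giving (3, −2) and (−2, 3).

(−2, 3) and (3, −2)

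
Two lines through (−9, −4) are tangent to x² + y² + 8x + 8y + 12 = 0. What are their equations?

2x − y = −14 and 2x + y = −22

Let a tangent through (−9, −4) have slope m. Its distance from (−4, −4) must equal 2√5:
[m·(5) − (0)]² = 20(m² + 1)
m² − 4 = 0, so m = 2 or m = −2.
Through (−9, −4) these give 2x − y = −14 and 2x + y = −22.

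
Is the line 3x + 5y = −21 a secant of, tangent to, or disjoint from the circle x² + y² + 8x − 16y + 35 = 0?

disjoint

Substituting the line into the circle gives 34x² + 566x + 2996 = 0.
Discriminant = (566)² − 4·34·(2996) = −87100 < 0.
No real roots: the line does not meet the circle.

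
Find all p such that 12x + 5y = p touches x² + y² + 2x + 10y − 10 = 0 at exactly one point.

The line touches the circle iff its distance from (−1, −5) is 6:
|12·(−1) + 5·(−5) − p| / √169 = 6
|p − (−37)| = 6·13, so p = 41 or p = −115.

p = −115 or p = 41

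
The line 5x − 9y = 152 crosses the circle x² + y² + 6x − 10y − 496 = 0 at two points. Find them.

Express y = (−152 + 5x)/9 and substitute into the circle:
106x² − 1484x − 3392 = 0  ⟹  x² − 14x − 32 = 0
x = 16 or x = −2, giving (16, −8) and (−2, −18).

(−2, −18) and (16, −8)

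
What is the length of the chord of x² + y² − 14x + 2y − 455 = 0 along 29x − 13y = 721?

√1010

From the line, y = (−721 + 29x)/13. Substituting:
1010x² − 43430x + 424200 = 0  ⟹  x² − 43x + 420 = 0
x = 28 or x = 15, giving (28, 7) and (15, −22).
|(28, 7) − (15, −22)| = √((13)² + (29)²) = √1010.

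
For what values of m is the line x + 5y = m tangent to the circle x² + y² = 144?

m = ±12√26

Tangency holds when the distance from the centre (0, 0) to the line equals the radius 12:
|1·0 + 5·0 − m| / √26 = 12
|m| = 12√26.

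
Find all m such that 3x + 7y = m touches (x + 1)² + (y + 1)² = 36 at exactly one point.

m = −10 ± 6√58

Tangency holds when the distance from the centre (−1, −1) to the line equals the radius 6:
|3·(−1) + 7·(−1) − m| / √58 = 6
|m − (−10)| = 6√58.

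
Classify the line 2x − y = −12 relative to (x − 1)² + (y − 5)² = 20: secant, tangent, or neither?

Substituting the line into the circle gives 5x² + 26x + 30 = 0.
Δ = 676 − 600 = 76.
Two real roots: the line is a secant.

secant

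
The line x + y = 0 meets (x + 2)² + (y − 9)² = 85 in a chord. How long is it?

From the line, y = −x. Substituting:
2x² + 22x = 0  ⟹  x² + 11x = 0
x = 0 or x = −11, giving (0, 0) and (−11, 11).
Chord length = distance between (0, 0) and (−11, 11) = √242 = 11√2.

11√2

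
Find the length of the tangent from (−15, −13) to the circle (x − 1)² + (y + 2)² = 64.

With centre O = (1, −2), |OP|² = 377 and r² = 64.
The tangent meets the radius at right angles, so tangent² = |PO|² − r² = 377 − 64 = 313.

√313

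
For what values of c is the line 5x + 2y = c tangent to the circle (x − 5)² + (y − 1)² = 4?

The line touches the circle iff its distance from (5, 1) is 2:
|5·5 + 2·1 − c| / √29 = 2
|c − (27)| = 2√29.

c = 27 ± 2√29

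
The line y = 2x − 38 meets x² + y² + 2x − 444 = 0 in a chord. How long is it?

Centre (−1, 0), r² = 445. Perpendicular distance d from centre to line = |−40| / √5 = 40/√5.
Chord = 2√(r² − d²) = 2·√(125) = 10√5.

10√5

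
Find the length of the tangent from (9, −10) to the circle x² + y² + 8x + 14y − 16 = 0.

√97

Centre (−4, −7), r² = 81. |PO|² = (13)² + (−3)² = 178.
Power of the point: PT² = |PO|² − r² = 97, so PT = √97.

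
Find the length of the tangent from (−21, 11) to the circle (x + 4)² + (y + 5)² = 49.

With centre O = (−4, −5), |OP|² = 545 and r² = 49.
Power of the point: PT² = |PO|² − r² = 496, so PT = 4√31.

4√31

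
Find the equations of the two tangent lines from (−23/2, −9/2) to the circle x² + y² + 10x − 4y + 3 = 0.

Write the tangent as mx − y + (−9/2 − m·(−23/2)) = 0 and set its distance from the centre to √26:
(13/2m − (13/2))² = 26(m² + 1)
5m² − 26m + 5 = 0, so m = 5 or m = 1/5.
With m = 5: 5x − y = −53. With m = 1/5: x − 5y = 11.

5x − y = −53 and x − 5y = 11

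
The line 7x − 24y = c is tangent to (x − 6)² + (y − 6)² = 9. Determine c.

c = −177 or c = −27

The line touches the circle iff its distance from (6, 6) is 3:
|7·6 − 24·6 − c| / √625 = 3
|c − (−102)| = 3·25, so c = −27 or c = −177.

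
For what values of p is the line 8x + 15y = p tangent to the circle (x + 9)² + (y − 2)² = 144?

The line touches the circle iff its distance from (−9, 2) is 12:
|8·(−9) + 15·2 − p| / √289 = 12
|p − (−42)| = 12·17, so p = 162 or p = −246.

p = −246 or p = 162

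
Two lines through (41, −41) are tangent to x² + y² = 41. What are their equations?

5x + 4y = 41 and 4x + 5y = −41

A line y − (−41) = m(x − (41)) is tangent when its distance from (0, 0) is √41:
[m·(−41) − (41)]² = 41(m² + 1)
20m² + 41m + 20 = 0, so m = −5/4 or m = −4/5.
Through (41, −41) these give 5x + 4y = 41 and 4x + 5y = −41.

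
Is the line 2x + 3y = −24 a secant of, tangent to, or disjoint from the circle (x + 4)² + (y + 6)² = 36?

Substituting the line into the circle gives 13x² + 96x − 144 = 0.
Δ = 9216 − (−7488) = 16704.
Two real roots: the line is a secant.

secant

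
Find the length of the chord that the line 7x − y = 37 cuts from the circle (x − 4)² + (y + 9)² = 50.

10√2

The distance from (4, −9) to the line is 0/√50, and r² = 50.
Half the chord is √(r² − d²) = √(50), so the full chord is 10√2.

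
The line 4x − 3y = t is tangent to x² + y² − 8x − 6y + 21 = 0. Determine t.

For a tangent, require d(centre, line) = r = 2.
|4·4 − 3·3 − t| / √25 = 2
|t − (7)| = 2·5, so t = 17 or t = −3.

t = −3 or t = 17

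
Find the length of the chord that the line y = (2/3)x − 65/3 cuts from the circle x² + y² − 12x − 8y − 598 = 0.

From the line, y = (−65 + 2x)/3. Substituting:
13x² − 416x + 403 = 0  ⟹  x² − 32x + 31 = 0
x = 31 or x = 1, giving (31, −1) and (1, −21).
Chord length = distance between (31, −1) and (1, −21) = √1300 = 10√13.

10√13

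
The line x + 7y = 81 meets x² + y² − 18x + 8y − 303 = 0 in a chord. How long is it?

20√2

Centre (9, −4), r² = 400. Perpendicular distance d from centre to line = |−100| / √50 = 100/√50.
Chord = 2√(r² − d²) = 2·√(200) = 20√2.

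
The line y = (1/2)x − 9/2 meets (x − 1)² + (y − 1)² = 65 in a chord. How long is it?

The distance from (1, 1) to the line is 10/√5, and r² = 65.
Half the chord is √(r² − d²) = √(45), so the full chord is 6√5.

6√5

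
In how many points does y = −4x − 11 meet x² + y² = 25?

Substituting the line into the circle gives 17x² + 88x + 96 = 0.
Δ = 7744 − 6528 = 1216.
Two real roots: the line is a secant.

2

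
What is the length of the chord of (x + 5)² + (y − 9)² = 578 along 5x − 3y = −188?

2√34

From the line, y = (188 + 5x)/3. Substituting:
34x² + 1700x + 20944 = 0  ⟹  x² + 50x + 616 = 0
x = −22 or x = −28, giving (−22, 26) and (−28, 16).
|(−22, 26) − (−28, 16)| = √((6)² + (10)²) = 2√34.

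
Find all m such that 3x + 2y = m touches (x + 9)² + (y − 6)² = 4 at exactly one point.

m = −15 ± 2√13

The line touches the circle iff its distance from (−9, 6) is 2:
|3·(−9) + 2·6 − m| / √13 = 2
|m − (−15)| = 2√13.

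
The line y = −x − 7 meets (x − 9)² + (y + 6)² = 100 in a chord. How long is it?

10√2

Substitute y = −x − 7:
2x² − 16x − 18 = 0  ⟹  x² − 8x − 9 = 0
x = 9 or x = −1, giving (9, −16) and (−1, −6).
|(9, −16) − (−1, −6)| = √((10)² + (−10)²) = 10√2.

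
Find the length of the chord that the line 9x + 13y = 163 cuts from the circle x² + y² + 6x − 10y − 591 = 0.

Centre (−3, 5), r² = 625. Perpendicular distance d from centre to line = |−125| / √250 = 125/√250.
Chord = 2√(r² − d²) = 2·√(1125/2) = 15√10.

15√10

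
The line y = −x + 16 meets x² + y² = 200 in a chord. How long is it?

12√2

Substitute y = −x + 16:
2x² − 32x + 56 = 0  ⟹  x² − 16x + 28 = 0
x = 14 or x = 2, giving (14, 2) and (2, 14).
|(14, 2) − (2, 14)| = √((12)² + (−12)²) = 12√2.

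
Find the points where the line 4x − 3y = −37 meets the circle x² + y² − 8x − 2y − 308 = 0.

From the line, y = (37 + 4x)/3. Substituting:
25x² + 200x − 1625 = 0  ⟹  x² + 8x − 65 = 0
x = 5 or x = −13, giving (5, 19) and (−13, −5).

(−13, −5) and (5, 19)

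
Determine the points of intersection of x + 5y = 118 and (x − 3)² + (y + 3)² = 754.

From the line, y = (118 − x)/5. Substituting:
26x² − 416x − 936 = 0  ⟹  x² − 16x − 36 = 0
x = 18 or x = −2, giving (18, 20) and (−2, 24).

(−2, 24) and (18, 20)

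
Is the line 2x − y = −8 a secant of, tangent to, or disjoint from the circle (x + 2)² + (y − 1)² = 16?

Substituting the line into the circle gives 5x² + 32x + 37 = 0.
Discriminant = (32)² − 4·5·(37) = 284 > 0.
Two real roots: the line is a secant.

secant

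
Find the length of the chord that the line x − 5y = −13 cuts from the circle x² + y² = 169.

5√26

The distance from (0, 0) to the line is 13/√26, and r² = 169.
Chord = 2√(r² − d²) = 2·√(325/2) = 5√26.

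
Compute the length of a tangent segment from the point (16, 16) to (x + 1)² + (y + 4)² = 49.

8√10

Centre (−1, −4), r² = 49. |PO|² = (17)² + (20)² = 689.
By the tangent–radius right angle, tangent length = √(|PO|² − r²) = √640 = 8√10.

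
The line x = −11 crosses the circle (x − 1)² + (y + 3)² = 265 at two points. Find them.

(−11, −14) and (−11, 8)

The line gives x = −11. Substituting into the circle:
y² + 6y − 112 = 0
y = 8 or y = −14, giving (−11, 8) and (−11, −14).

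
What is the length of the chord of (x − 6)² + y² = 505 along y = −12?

38

Centre (6, 0), r² = 505. Perpendicular distance d from centre to line = |12| / √1 = 12.
Chord = 2√(r² − d²) = 2·√(361) = 38.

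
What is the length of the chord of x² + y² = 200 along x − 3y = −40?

Substitute y = (40 + x)/3:
10x² + 80x − 200 = 0  ⟹  x² + 8x − 20 = 0
x = 2 or x = −10, giving (2, 14) and (−10, 10).
Chord length = distance between (2, 14) and (−10, 10) = √160 = 4√10.

4√10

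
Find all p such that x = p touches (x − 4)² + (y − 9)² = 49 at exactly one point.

p = −3 or p = 11

The line touches the circle iff its distance from (4, 9) is 7:
|1·4 + 0·9 − p| / √1 = 7
|p − (4)| = 7, so p = 11 or p = −3.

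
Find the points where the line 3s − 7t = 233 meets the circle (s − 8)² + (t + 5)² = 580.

(10, −29) and (24, −23)

Express t = (−233 + 3s)/7 and substitute into the circle:
58s² − 1972s + 13920 = 0  ⟹  s² − 34s + 240 = 0
s = 24 or s = 10, giving (24, −23) and (10, −29).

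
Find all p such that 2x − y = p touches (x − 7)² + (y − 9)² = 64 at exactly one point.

Tangency holds when the distance from the centre (7, 9) to the line equals the radius 8:
|2·7 − 1·9 − p| / √5 = 8
|p − (5)| = 8√5.

p = 5 ± 8√5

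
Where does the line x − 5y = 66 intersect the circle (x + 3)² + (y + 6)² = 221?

(−14, −16) and (11, −11)

From the line, y = (−66 + x)/5. Substituting:
26x² + 78x − 4004 = 0  ⟹  x² + 3x − 154 = 0
x = 11 or x = −14, giving (11, −11) and (−14, −16).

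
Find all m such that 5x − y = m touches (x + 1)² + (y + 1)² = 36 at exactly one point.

m = −4 ± 6√26

Tangency holds when the distance from the centre (−1, −1) to the line equals the radius 6:
|5·(−1) − 1·(−1) − m| / √26 = 6
|m − (−4)| = 6√26.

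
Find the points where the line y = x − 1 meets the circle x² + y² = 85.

Substitute y = x − 1:
2x² − 2x − 84 = 0  ⟹  x² − x − 42 = 0
x = 7 or x = −6, giving (7, 6) and (−6, −7).

(−6, −7) and (7, 6)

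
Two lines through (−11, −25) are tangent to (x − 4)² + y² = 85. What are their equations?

Write the tangent as mx − y + (−25 − m·(−11)) = 0 and set its distance from the centre to √85:
[m·(15) − (25)]² = 85(m² + 1)
14m² − 75m + 54 = 0, so m = 9/2 or m = 6/7.
Through (−11, −25) these give 9x − 2y = −49 and 6x − 7y = 109.

9x − 2y = −49 and 6x − 7y = 109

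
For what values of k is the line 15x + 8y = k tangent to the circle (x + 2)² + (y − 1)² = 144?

The line touches the circle iff its distance from (−2, 1) is 12:
|15·(−2) + 8·1 − k| / √289 = 12
|k − (−22)| = 12·17, so k = 182 or k = −226.

k = −226 or k = 182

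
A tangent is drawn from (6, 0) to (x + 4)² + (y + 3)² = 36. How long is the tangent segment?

√73

The centre is (−4, −3) and r = 6. The square of the distance from P to the centre is 100 + 9 = 109.
Power of the point: PT² = |PO|² − r² = 73, so PT = √73.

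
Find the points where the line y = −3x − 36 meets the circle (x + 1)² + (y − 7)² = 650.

Express y = −3x − 36 and substitute into the circle:
10x² + 260x + 1200 = 0  ⟹  x² + 26x + 120 = 0
x = −6 or x = −20, giving (−6, −18) and (−20, 24).

(−20, 24) and (−6, −18)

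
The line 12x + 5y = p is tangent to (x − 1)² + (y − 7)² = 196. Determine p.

Tangency holds when the distance from the centre (1, 7) to the line equals the radius 14:
|12·1 + 5·7 − p| / √169 = 14
|p − (47)| = 14·13, so p = 229 or p = −135.

p = −135 or p = 229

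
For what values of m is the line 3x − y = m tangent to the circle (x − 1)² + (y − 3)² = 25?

For a tangent, require d(centre, line) = r = 5.
|3·1 − 1·3 − m| / √10 = 5
|m| = 5√10.

m = ±5√10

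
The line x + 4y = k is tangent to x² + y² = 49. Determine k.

k = ±7√17

The line touches the circle iff its distance from (0, 0) is 7:
|1·0 + 4·0 − k| / √17 = 7
|k| = 7√17.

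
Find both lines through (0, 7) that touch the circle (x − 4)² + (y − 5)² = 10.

Write the tangent as mx − y + (7 − m·(0)) = 0 and set its distance from the centre to √10:
[m·(4) − (−2)]² = 10(m² + 1)
3m² + 8m − 3 = 0, so m = −3 or m = 1/3.
With m = −3: 3x + y = 7. With m = 1/3: x − 3y = −21.

3x + y = 7 and x − 3y = −21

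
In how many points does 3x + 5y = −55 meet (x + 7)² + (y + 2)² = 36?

Centre (−7, −2), r² = 36. Distance² from centre to line = (24)²/34 = 288/17.
Since d² < r², the line cuts the circle twice.

2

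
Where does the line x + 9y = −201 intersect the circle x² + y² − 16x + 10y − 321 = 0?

Substitute y = (−201 − x)/9:
82x² − 984x − 3690 = 0  ⟹  x² − 12x − 45 = 0
x = 15 or x = −3, giving (15, −24) and (−3, −22).

(−3, −22) and (15, −24)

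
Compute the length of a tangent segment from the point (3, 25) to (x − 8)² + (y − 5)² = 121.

Centre (8, 5), r² = 121. |PO|² = (−5)² + (20)² = 425.
The tangent meets the radius at right angles, so tangent² = |PO|² − r² = 425 − 121 = 304.

4√19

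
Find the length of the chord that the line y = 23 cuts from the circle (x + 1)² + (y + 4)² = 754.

10

The distance from (−1, −4) to the line is 27, and r² = 754.
Half the chord is √(r² − d²) = √(25), so the full chord is 10.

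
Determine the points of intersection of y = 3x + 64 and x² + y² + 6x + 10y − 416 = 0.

(−24, −8) and (−18, 10)

Substitute y = 3x + 64:
10x² + 420x + 4320 = 0  ⟹  x² + 42x + 432 = 0
x = −18 or x = −24, giving (−18, 10) and (−24, −8).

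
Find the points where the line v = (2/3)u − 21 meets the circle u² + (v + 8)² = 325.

From the line, v = (−63 + 2u)/3. Substituting:
13u² − 156u − 1404 = 0  ⟹  u² − 12u − 108 = 0
u = 18 or u = −6, giving (18, −9) and (−6, −25).

(−6, −25) and (18, −9)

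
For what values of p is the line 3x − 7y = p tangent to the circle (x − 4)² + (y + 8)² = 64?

The line touches the circle iff its distance from (4, −8) is 8:
|3·4 − 7·(−8) − p| / √58 = 8
|p − (68)| = 8√58.

p = 68 ± 8√58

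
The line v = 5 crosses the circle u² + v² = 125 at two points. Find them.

(−10, 5) and (10, 5)

Substitute v = 5:
u² − 100 = 0
u = 10 or u = −10, giving (10, 5) and (−10, 5).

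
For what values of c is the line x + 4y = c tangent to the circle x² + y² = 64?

For a tangent, require d(centre, line) = r = 8.
|1·0 + 4·0 − c| / √17 = 8
|c| = 8√17.

c = ±8√17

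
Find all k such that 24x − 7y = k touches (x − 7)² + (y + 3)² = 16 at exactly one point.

Tangency holds when the distance from the centre (7, −3) to the line equals the radius 4:
|24·7 − 7·(−3) − k| / √625 = 4
|k − (189)| = 4·25, so k = 289 or k = 89.

k = 89 or k = 289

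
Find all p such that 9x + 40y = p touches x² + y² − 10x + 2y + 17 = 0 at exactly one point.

p = −118 or p = 128

Tangency holds when the distance from the centre (5, −1) to the line equals the radius 3:
|9·5 + 40·(−1) − p| / √1681 = 3
|p − (5)| = 3·41, so p = 128 or p = −118.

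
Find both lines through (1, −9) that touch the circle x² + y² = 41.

5x − 4y = 41 and 4x + 5y = −41

A line y − (−9) = m(x − (1)) is tangent when its distance from (0, 0) is √41:
(−1m − (9))² = 41(m² + 1)
20m² − 9m − 20 = 0, so m = 5/4 or m = −4/5.
Through (1, −9) these give 5x − 4y = 41 and 4x + 5y = −41.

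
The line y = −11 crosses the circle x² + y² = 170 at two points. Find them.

(−7, −11) and (7, −11)

Express y = −11 and substitute into the circle:
x² − 49 = 0
x = 7 or x = −7, giving (7, −11) and (−7, −11).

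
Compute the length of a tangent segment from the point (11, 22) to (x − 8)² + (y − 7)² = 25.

√209

Centre (8, 7), r² = 25. |PO|² = (3)² + (15)² = 234.
By the tangent–radius right angle, tangent length = √(|PO|² − r²) = √209.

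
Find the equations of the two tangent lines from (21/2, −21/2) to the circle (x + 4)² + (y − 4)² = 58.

3x + 7y = −42 and 7x + 3y = 42

Write the tangent as mx − y + (−21/2 − m·(21/2)) = 0 and set its distance from the centre to √58:
(−29/2m − (29/2))² = 58(m² + 1)
21m² + 58m + 21 = 0, so m = −3/7 or m = −7/3.
With m = −3/7: 3x + 7y = −42. With m = −7/3: 7x + 3y = 42.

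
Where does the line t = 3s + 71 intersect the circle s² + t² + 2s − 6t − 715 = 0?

(−26, −7) and (−15, 26)

Substitute t = 3s + 71:
10s² + 410s + 3900 = 0  ⟹  s² + 41s + 390 = 0
s = −15 or s = −26, giving (−15, 26) and (−26, −7).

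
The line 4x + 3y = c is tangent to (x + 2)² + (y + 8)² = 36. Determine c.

Tangency holds when the distance from the centre (−2, −8) to the line equals the radius 6:
|4·(−2) + 3·(−8) − c| / √25 = 6
|c − (−32)| = 6·5, so c = −2 or c = −62.

c = −62 or c = −2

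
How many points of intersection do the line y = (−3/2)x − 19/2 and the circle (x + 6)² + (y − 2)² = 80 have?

2

Substituting the line into the circle gives 13x² + 186x + 353 = 0.
Δ = 34596 − 18356 = 16240.
Two real roots: the line is a secant.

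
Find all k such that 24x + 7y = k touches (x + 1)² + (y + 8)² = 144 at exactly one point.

For a tangent, require d(centre, line) = r = 12.
|24·(−1) + 7·(−8) − k| / √625 = 12
|k − (−80)| = 12·25, so k = 220 or k = −380.

k = −380 or k = 220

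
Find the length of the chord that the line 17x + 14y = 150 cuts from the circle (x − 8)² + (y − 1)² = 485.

Express y = (150 − 17x)/14 and substitute into the circle:
485x² − 7760x − 64020 = 0  ⟹  x² − 16x − 132 = 0
x = 22 or x = −6, giving (22, −16) and (−6, 18).
|(22, −16) − (−6, 18)| = √((28)² + (−34)²) = 2√485.

2√485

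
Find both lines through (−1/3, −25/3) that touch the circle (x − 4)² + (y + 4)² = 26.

x + 5y = −42 and 5x + y = −10

Let a tangent through (−1/3, −25/3) have slope m. Its distance from (4, −4) must equal √26:
(13/3m − (13/3))² = 26(m² + 1)
5m² + 26m + 5 = 0, so m = −1/5 or m = −5.
Through (−1/3, −25/3) these give x + 5y = −42 and 5x + y = −10.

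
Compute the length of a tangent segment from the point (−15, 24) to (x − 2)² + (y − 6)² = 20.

Centre (2, 6), r² = 20. |PO|² = (−17)² + (18)² = 613.
The tangent meets the radius at right angles, so tangent² = |PO|² − r² = 613 − 20 = 593.

√593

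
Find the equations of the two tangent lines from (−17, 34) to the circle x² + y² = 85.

9x + 2y = −85 and 7x + 6y = 85

A line y − (34) = m(x − (−17)) is tangent when its distance from (0, 0) is √85:
[m·(17) − (−34)]² = 85(m² + 1)
12m² + 68m + 63 = 0, so m = −9/2 or m = −7/6.
With m = −9/2: 9x + 2y = −85. With m = −7/6: 7x + 6y = 85.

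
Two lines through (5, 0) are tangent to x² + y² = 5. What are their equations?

x − 2y = 5 and x + 2y = 5

Let a tangent through (5, 0) have slope m. Its distance from (0, 0) must equal √5:
(−5m − (0))² = 5(m² + 1)
4m² − 1 = 0, so m = 1/2 or m = −1/2.
With m = 1/2: x − 2y = 5. With m = −1/2: x + 2y = 5.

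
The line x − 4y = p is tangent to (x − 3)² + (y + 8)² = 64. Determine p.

The line touches the circle iff its distance from (3, −8) is 8:
|1·3 − 4·(−8) − p| / √17 = 8
|p − (35)| = 8√17.

p = 35 ± 8√17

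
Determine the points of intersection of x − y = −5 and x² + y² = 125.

Substitute y = x + 5:
2x² + 10x − 100 = 0  ⟹  x² + 5x − 50 = 0
x = 5 or x = −10, giving (5, 10) and (−10, −5).

(−10, −5) and (5, 10)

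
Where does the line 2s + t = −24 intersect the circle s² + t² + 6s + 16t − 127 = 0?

(−13, 2) and (−1, −22)

From the line, t = −2s − 24. Substituting:
5s² + 70s + 65 = 0  ⟹  s² + 14s + 13 = 0
s = −1 or s = −13, giving (−1, −22) and (−13, 2).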